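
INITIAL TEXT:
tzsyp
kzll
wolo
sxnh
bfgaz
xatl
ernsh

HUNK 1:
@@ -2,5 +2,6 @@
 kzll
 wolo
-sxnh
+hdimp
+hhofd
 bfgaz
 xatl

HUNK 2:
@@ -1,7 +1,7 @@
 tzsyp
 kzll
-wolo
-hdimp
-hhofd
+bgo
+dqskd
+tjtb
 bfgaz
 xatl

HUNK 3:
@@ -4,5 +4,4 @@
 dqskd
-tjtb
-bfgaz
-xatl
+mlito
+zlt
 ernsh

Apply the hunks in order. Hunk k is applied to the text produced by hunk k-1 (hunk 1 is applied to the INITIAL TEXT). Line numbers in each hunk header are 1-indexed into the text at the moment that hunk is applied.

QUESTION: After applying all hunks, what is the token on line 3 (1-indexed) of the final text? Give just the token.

Hunk 1: at line 2 remove [sxnh] add [hdimp,hhofd] -> 8 lines: tzsyp kzll wolo hdimp hhofd bfgaz xatl ernsh
Hunk 2: at line 1 remove [wolo,hdimp,hhofd] add [bgo,dqskd,tjtb] -> 8 lines: tzsyp kzll bgo dqskd tjtb bfgaz xatl ernsh
Hunk 3: at line 4 remove [tjtb,bfgaz,xatl] add [mlito,zlt] -> 7 lines: tzsyp kzll bgo dqskd mlito zlt ernsh
Final line 3: bgo

Answer: bgo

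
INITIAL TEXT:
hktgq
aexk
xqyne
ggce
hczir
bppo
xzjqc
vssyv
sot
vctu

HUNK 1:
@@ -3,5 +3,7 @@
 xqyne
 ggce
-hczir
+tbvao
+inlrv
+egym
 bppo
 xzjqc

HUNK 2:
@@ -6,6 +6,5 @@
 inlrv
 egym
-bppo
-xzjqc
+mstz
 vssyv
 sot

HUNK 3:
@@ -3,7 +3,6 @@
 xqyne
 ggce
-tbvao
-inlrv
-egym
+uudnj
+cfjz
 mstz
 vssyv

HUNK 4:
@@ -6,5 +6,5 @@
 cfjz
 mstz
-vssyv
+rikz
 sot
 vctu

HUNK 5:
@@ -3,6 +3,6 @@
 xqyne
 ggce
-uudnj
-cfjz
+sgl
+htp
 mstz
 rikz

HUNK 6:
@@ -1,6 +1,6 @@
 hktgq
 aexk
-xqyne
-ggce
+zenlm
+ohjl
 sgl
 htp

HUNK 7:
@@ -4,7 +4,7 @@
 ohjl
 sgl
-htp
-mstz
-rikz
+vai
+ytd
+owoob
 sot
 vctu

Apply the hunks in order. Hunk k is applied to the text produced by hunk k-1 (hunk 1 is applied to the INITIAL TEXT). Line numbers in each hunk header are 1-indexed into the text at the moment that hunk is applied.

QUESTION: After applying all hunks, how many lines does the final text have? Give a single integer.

Hunk 1: at line 3 remove [hczir] add [tbvao,inlrv,egym] -> 12 lines: hktgq aexk xqyne ggce tbvao inlrv egym bppo xzjqc vssyv sot vctu
Hunk 2: at line 6 remove [bppo,xzjqc] add [mstz] -> 11 lines: hktgq aexk xqyne ggce tbvao inlrv egym mstz vssyv sot vctu
Hunk 3: at line 3 remove [tbvao,inlrv,egym] add [uudnj,cfjz] -> 10 lines: hktgq aexk xqyne ggce uudnj cfjz mstz vssyv sot vctu
Hunk 4: at line 6 remove [vssyv] add [rikz] -> 10 lines: hktgq aexk xqyne ggce uudnj cfjz mstz rikz sot vctu
Hunk 5: at line 3 remove [uudnj,cfjz] add [sgl,htp] -> 10 lines: hktgq aexk xqyne ggce sgl htp mstz rikz sot vctu
Hunk 6: at line 1 remove [xqyne,ggce] add [zenlm,ohjl] -> 10 lines: hktgq aexk zenlm ohjl sgl htp mstz rikz sot vctu
Hunk 7: at line 4 remove [htp,mstz,rikz] add [vai,ytd,owoob] -> 10 lines: hktgq aexk zenlm ohjl sgl vai ytd owoob sot vctu
Final line count: 10

Answer: 10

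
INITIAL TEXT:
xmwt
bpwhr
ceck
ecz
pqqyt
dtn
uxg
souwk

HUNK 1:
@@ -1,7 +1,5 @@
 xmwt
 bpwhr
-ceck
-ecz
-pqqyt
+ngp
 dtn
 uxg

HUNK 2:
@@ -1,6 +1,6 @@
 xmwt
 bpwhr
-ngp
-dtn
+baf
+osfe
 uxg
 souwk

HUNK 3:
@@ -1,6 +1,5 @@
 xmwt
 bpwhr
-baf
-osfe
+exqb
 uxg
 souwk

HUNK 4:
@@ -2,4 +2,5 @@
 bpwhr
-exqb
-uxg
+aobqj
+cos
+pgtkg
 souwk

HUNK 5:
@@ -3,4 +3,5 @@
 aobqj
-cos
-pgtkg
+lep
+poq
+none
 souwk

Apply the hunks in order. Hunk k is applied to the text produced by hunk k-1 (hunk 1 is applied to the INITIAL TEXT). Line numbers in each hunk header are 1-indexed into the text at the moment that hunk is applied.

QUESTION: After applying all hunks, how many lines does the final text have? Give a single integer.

Answer: 7

Derivation:
Hunk 1: at line 1 remove [ceck,ecz,pqqyt] add [ngp] -> 6 lines: xmwt bpwhr ngp dtn uxg souwk
Hunk 2: at line 1 remove [ngp,dtn] add [baf,osfe] -> 6 lines: xmwt bpwhr baf osfe uxg souwk
Hunk 3: at line 1 remove [baf,osfe] add [exqb] -> 5 lines: xmwt bpwhr exqb uxg souwk
Hunk 4: at line 2 remove [exqb,uxg] add [aobqj,cos,pgtkg] -> 6 lines: xmwt bpwhr aobqj cos pgtkg souwk
Hunk 5: at line 3 remove [cos,pgtkg] add [lep,poq,none] -> 7 lines: xmwt bpwhr aobqj lep poq none souwk
Final line count: 7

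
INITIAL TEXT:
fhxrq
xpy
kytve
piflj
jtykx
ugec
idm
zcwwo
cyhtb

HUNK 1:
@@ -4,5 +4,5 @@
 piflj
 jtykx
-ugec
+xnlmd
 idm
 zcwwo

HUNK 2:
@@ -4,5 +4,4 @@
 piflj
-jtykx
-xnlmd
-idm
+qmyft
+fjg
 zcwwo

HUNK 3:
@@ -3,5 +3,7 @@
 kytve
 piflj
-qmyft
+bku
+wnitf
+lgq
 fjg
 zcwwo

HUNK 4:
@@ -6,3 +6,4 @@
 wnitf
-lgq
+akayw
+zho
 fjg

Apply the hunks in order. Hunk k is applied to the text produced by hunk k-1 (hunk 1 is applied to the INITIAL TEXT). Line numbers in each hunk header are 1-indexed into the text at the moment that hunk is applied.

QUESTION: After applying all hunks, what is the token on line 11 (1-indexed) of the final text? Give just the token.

Hunk 1: at line 4 remove [ugec] add [xnlmd] -> 9 lines: fhxrq xpy kytve piflj jtykx xnlmd idm zcwwo cyhtb
Hunk 2: at line 4 remove [jtykx,xnlmd,idm] add [qmyft,fjg] -> 8 lines: fhxrq xpy kytve piflj qmyft fjg zcwwo cyhtb
Hunk 3: at line 3 remove [qmyft] add [bku,wnitf,lgq] -> 10 lines: fhxrq xpy kytve piflj bku wnitf lgq fjg zcwwo cyhtb
Hunk 4: at line 6 remove [lgq] add [akayw,zho] -> 11 lines: fhxrq xpy kytve piflj bku wnitf akayw zho fjg zcwwo cyhtb
Final line 11: cyhtb

Answer: cyhtb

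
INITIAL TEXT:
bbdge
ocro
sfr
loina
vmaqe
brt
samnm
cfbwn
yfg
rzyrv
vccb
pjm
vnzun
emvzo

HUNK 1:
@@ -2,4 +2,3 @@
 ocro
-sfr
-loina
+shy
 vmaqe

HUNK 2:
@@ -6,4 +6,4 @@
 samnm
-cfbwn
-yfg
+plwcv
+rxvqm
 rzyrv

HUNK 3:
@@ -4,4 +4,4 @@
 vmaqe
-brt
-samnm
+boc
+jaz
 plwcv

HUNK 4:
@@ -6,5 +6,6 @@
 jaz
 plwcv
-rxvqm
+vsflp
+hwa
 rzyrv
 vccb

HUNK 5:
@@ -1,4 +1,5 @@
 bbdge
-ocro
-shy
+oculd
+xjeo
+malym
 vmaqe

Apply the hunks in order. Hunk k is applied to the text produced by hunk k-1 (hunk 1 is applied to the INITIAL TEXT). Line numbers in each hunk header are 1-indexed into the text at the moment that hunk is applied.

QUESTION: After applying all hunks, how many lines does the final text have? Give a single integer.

Answer: 15

Derivation:
Hunk 1: at line 2 remove [sfr,loina] add [shy] -> 13 lines: bbdge ocro shy vmaqe brt samnm cfbwn yfg rzyrv vccb pjm vnzun emvzo
Hunk 2: at line 6 remove [cfbwn,yfg] add [plwcv,rxvqm] -> 13 lines: bbdge ocro shy vmaqe brt samnm plwcv rxvqm rzyrv vccb pjm vnzun emvzo
Hunk 3: at line 4 remove [brt,samnm] add [boc,jaz] -> 13 lines: bbdge ocro shy vmaqe boc jaz plwcv rxvqm rzyrv vccb pjm vnzun emvzo
Hunk 4: at line 6 remove [rxvqm] add [vsflp,hwa] -> 14 lines: bbdge ocro shy vmaqe boc jaz plwcv vsflp hwa rzyrv vccb pjm vnzun emvzo
Hunk 5: at line 1 remove [ocro,shy] add [oculd,xjeo,malym] -> 15 lines: bbdge oculd xjeo malym vmaqe boc jaz plwcv vsflp hwa rzyrv vccb pjm vnzun emvzo
Final line count: 15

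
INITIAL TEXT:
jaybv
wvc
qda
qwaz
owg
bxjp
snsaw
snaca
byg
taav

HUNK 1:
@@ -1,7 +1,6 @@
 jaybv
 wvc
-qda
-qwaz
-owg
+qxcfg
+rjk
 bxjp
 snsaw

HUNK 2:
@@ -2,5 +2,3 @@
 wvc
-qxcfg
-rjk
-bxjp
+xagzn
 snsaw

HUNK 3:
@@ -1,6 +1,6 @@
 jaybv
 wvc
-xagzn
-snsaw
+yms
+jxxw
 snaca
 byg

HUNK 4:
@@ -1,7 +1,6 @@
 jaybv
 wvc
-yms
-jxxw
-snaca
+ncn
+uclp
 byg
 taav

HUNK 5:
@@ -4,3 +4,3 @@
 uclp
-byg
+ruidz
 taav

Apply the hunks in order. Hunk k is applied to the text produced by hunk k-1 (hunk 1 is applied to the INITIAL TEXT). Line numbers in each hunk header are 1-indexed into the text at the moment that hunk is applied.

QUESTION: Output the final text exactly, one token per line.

Hunk 1: at line 1 remove [qda,qwaz,owg] add [qxcfg,rjk] -> 9 lines: jaybv wvc qxcfg rjk bxjp snsaw snaca byg taav
Hunk 2: at line 2 remove [qxcfg,rjk,bxjp] add [xagzn] -> 7 lines: jaybv wvc xagzn snsaw snaca byg taav
Hunk 3: at line 1 remove [xagzn,snsaw] add [yms,jxxw] -> 7 lines: jaybv wvc yms jxxw snaca byg taav
Hunk 4: at line 1 remove [yms,jxxw,snaca] add [ncn,uclp] -> 6 lines: jaybv wvc ncn uclp byg taav
Hunk 5: at line 4 remove [byg] add [ruidz] -> 6 lines: jaybv wvc ncn uclp ruidz taav

Answer: jaybv
wvc
ncn
uclp
ruidz
taav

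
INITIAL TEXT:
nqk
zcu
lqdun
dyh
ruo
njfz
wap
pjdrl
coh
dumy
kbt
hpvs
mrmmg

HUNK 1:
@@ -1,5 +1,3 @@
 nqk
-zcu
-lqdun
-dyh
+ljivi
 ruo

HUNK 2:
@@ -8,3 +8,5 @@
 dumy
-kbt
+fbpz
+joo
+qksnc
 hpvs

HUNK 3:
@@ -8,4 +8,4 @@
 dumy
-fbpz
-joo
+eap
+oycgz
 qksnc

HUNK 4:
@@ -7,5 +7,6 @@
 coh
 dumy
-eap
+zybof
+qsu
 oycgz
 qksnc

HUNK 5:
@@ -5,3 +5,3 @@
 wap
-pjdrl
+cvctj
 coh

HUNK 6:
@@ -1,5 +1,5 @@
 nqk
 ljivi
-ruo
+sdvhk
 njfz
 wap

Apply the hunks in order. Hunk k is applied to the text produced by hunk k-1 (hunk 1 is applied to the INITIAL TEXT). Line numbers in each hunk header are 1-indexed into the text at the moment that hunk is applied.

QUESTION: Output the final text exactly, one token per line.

Hunk 1: at line 1 remove [zcu,lqdun,dyh] add [ljivi] -> 11 lines: nqk ljivi ruo njfz wap pjdrl coh dumy kbt hpvs mrmmg
Hunk 2: at line 8 remove [kbt] add [fbpz,joo,qksnc] -> 13 lines: nqk ljivi ruo njfz wap pjdrl coh dumy fbpz joo qksnc hpvs mrmmg
Hunk 3: at line 8 remove [fbpz,joo] add [eap,oycgz] -> 13 lines: nqk ljivi ruo njfz wap pjdrl coh dumy eap oycgz qksnc hpvs mrmmg
Hunk 4: at line 7 remove [eap] add [zybof,qsu] -> 14 lines: nqk ljivi ruo njfz wap pjdrl coh dumy zybof qsu oycgz qksnc hpvs mrmmg
Hunk 5: at line 5 remove [pjdrl] add [cvctj] -> 14 lines: nqk ljivi ruo njfz wap cvctj coh dumy zybof qsu oycgz qksnc hpvs mrmmg
Hunk 6: at line 1 remove [ruo] add [sdvhk] -> 14 lines: nqk ljivi sdvhk njfz wap cvctj coh dumy zybof qsu oycgz qksnc hpvs mrmmg

Answer: nqk
ljivi
sdvhk
njfz
wap
cvctj
coh
dumy
zybof
qsu
oycgz
qksnc
hpvs
mrmmg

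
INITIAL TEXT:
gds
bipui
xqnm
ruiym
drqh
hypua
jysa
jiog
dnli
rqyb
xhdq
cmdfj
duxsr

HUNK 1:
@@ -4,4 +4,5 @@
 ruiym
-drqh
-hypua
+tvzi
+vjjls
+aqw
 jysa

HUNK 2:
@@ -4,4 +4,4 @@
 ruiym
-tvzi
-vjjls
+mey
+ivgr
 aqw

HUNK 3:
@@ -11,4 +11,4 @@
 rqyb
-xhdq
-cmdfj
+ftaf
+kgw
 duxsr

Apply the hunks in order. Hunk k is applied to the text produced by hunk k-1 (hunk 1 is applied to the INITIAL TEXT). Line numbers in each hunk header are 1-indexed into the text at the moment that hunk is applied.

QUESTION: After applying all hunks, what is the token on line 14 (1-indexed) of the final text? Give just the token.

Answer: duxsr

Derivation:
Hunk 1: at line 4 remove [drqh,hypua] add [tvzi,vjjls,aqw] -> 14 lines: gds bipui xqnm ruiym tvzi vjjls aqw jysa jiog dnli rqyb xhdq cmdfj duxsr
Hunk 2: at line 4 remove [tvzi,vjjls] add [mey,ivgr] -> 14 lines: gds bipui xqnm ruiym mey ivgr aqw jysa jiog dnli rqyb xhdq cmdfj duxsr
Hunk 3: at line 11 remove [xhdq,cmdfj] add [ftaf,kgw] -> 14 lines: gds bipui xqnm ruiym mey ivgr aqw jysa jiog dnli rqyb ftaf kgw duxsr
Final line 14: duxsr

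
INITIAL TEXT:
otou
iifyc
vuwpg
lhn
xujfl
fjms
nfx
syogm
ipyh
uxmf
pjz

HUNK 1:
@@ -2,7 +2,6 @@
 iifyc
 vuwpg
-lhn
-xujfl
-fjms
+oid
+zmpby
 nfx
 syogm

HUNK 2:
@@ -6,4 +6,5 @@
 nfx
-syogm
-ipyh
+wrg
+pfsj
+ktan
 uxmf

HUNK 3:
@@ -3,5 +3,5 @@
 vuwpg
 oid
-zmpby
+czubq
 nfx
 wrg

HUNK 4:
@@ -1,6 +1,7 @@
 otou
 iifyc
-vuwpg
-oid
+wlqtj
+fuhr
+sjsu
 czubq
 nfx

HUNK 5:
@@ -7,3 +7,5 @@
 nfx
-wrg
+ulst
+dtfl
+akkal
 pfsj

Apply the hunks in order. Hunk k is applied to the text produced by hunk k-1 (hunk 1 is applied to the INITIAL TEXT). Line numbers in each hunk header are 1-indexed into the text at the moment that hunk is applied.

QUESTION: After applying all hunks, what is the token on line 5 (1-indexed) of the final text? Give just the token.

Hunk 1: at line 2 remove [lhn,xujfl,fjms] add [oid,zmpby] -> 10 lines: otou iifyc vuwpg oid zmpby nfx syogm ipyh uxmf pjz
Hunk 2: at line 6 remove [syogm,ipyh] add [wrg,pfsj,ktan] -> 11 lines: otou iifyc vuwpg oid zmpby nfx wrg pfsj ktan uxmf pjz
Hunk 3: at line 3 remove [zmpby] add [czubq] -> 11 lines: otou iifyc vuwpg oid czubq nfx wrg pfsj ktan uxmf pjz
Hunk 4: at line 1 remove [vuwpg,oid] add [wlqtj,fuhr,sjsu] -> 12 lines: otou iifyc wlqtj fuhr sjsu czubq nfx wrg pfsj ktan uxmf pjz
Hunk 5: at line 7 remove [wrg] add [ulst,dtfl,akkal] -> 14 lines: otou iifyc wlqtj fuhr sjsu czubq nfx ulst dtfl akkal pfsj ktan uxmf pjz
Final line 5: sjsu

Answer: sjsu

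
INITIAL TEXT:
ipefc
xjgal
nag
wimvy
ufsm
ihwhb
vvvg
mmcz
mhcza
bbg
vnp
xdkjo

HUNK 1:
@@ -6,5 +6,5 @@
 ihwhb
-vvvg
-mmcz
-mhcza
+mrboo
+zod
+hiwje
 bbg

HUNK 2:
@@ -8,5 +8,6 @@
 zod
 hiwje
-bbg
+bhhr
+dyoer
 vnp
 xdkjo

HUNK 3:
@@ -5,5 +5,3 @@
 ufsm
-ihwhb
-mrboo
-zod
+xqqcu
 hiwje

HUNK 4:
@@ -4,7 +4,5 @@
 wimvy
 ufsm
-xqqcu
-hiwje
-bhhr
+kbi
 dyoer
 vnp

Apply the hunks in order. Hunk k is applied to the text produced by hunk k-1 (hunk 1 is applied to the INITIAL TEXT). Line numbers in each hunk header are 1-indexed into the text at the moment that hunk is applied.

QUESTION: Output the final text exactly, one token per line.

Hunk 1: at line 6 remove [vvvg,mmcz,mhcza] add [mrboo,zod,hiwje] -> 12 lines: ipefc xjgal nag wimvy ufsm ihwhb mrboo zod hiwje bbg vnp xdkjo
Hunk 2: at line 8 remove [bbg] add [bhhr,dyoer] -> 13 lines: ipefc xjgal nag wimvy ufsm ihwhb mrboo zod hiwje bhhr dyoer vnp xdkjo
Hunk 3: at line 5 remove [ihwhb,mrboo,zod] add [xqqcu] -> 11 lines: ipefc xjgal nag wimvy ufsm xqqcu hiwje bhhr dyoer vnp xdkjo
Hunk 4: at line 4 remove [xqqcu,hiwje,bhhr] add [kbi] -> 9 lines: ipefc xjgal nag wimvy ufsm kbi dyoer vnp xdkjo

Answer: ipefc
xjgal
nag
wimvy
ufsm
kbi
dyoer
vnp
xdkjo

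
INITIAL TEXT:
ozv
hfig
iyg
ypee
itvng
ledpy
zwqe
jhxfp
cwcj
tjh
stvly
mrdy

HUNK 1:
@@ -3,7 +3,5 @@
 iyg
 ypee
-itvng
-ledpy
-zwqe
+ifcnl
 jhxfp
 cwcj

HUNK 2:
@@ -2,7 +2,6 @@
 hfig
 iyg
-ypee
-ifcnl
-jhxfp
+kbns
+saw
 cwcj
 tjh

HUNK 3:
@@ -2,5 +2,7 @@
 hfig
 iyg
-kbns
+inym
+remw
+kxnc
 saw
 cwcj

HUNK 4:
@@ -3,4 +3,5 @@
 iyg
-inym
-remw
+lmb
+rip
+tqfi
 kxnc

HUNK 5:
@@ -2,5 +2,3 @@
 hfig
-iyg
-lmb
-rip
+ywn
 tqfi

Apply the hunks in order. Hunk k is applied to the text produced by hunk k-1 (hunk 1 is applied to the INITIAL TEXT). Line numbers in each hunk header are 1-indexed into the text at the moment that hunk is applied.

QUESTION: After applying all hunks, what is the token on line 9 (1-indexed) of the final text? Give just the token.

Hunk 1: at line 3 remove [itvng,ledpy,zwqe] add [ifcnl] -> 10 lines: ozv hfig iyg ypee ifcnl jhxfp cwcj tjh stvly mrdy
Hunk 2: at line 2 remove [ypee,ifcnl,jhxfp] add [kbns,saw] -> 9 lines: ozv hfig iyg kbns saw cwcj tjh stvly mrdy
Hunk 3: at line 2 remove [kbns] add [inym,remw,kxnc] -> 11 lines: ozv hfig iyg inym remw kxnc saw cwcj tjh stvly mrdy
Hunk 4: at line 3 remove [inym,remw] add [lmb,rip,tqfi] -> 12 lines: ozv hfig iyg lmb rip tqfi kxnc saw cwcj tjh stvly mrdy
Hunk 5: at line 2 remove [iyg,lmb,rip] add [ywn] -> 10 lines: ozv hfig ywn tqfi kxnc saw cwcj tjh stvly mrdy
Final line 9: stvly

Answer: stvly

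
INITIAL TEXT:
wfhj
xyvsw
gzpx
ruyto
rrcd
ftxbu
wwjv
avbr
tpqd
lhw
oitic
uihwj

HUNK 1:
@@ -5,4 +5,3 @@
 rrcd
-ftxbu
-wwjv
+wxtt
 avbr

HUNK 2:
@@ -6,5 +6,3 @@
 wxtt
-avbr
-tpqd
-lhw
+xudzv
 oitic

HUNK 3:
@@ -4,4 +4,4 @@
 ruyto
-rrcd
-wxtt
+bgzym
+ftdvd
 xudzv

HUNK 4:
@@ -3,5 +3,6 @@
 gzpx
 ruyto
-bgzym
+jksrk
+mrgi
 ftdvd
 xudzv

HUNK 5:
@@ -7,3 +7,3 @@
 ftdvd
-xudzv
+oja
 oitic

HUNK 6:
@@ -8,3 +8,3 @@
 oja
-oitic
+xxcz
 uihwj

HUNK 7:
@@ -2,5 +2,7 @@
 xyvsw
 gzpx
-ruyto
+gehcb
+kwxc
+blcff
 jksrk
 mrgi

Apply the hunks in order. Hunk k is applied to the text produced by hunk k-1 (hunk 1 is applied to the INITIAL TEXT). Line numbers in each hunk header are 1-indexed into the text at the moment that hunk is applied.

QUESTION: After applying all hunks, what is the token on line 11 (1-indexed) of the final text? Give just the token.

Answer: xxcz

Derivation:
Hunk 1: at line 5 remove [ftxbu,wwjv] add [wxtt] -> 11 lines: wfhj xyvsw gzpx ruyto rrcd wxtt avbr tpqd lhw oitic uihwj
Hunk 2: at line 6 remove [avbr,tpqd,lhw] add [xudzv] -> 9 lines: wfhj xyvsw gzpx ruyto rrcd wxtt xudzv oitic uihwj
Hunk 3: at line 4 remove [rrcd,wxtt] add [bgzym,ftdvd] -> 9 lines: wfhj xyvsw gzpx ruyto bgzym ftdvd xudzv oitic uihwj
Hunk 4: at line 3 remove [bgzym] add [jksrk,mrgi] -> 10 lines: wfhj xyvsw gzpx ruyto jksrk mrgi ftdvd xudzv oitic uihwj
Hunk 5: at line 7 remove [xudzv] add [oja] -> 10 lines: wfhj xyvsw gzpx ruyto jksrk mrgi ftdvd oja oitic uihwj
Hunk 6: at line 8 remove [oitic] add [xxcz] -> 10 lines: wfhj xyvsw gzpx ruyto jksrk mrgi ftdvd oja xxcz uihwj
Hunk 7: at line 2 remove [ruyto] add [gehcb,kwxc,blcff] -> 12 lines: wfhj xyvsw gzpx gehcb kwxc blcff jksrk mrgi ftdvd oja xxcz uihwj
Final line 11: xxcz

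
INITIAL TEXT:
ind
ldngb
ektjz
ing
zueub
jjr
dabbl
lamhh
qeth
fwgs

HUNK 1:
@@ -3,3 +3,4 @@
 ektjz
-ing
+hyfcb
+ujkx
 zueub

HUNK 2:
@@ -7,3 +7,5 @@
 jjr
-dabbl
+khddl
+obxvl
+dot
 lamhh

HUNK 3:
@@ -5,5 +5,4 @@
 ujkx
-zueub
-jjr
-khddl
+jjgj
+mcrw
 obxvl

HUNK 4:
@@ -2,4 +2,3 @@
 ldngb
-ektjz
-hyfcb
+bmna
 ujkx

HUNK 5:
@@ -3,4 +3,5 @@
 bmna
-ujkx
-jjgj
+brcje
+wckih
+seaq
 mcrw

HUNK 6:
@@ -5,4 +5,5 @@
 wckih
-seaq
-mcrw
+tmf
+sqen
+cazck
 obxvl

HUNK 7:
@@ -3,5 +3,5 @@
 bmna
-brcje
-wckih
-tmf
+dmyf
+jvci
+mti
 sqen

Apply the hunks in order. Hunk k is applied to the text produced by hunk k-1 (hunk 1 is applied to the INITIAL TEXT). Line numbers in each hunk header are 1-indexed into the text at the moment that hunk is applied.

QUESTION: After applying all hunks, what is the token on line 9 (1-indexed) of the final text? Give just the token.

Hunk 1: at line 3 remove [ing] add [hyfcb,ujkx] -> 11 lines: ind ldngb ektjz hyfcb ujkx zueub jjr dabbl lamhh qeth fwgs
Hunk 2: at line 7 remove [dabbl] add [khddl,obxvl,dot] -> 13 lines: ind ldngb ektjz hyfcb ujkx zueub jjr khddl obxvl dot lamhh qeth fwgs
Hunk 3: at line 5 remove [zueub,jjr,khddl] add [jjgj,mcrw] -> 12 lines: ind ldngb ektjz hyfcb ujkx jjgj mcrw obxvl dot lamhh qeth fwgs
Hunk 4: at line 2 remove [ektjz,hyfcb] add [bmna] -> 11 lines: ind ldngb bmna ujkx jjgj mcrw obxvl dot lamhh qeth fwgs
Hunk 5: at line 3 remove [ujkx,jjgj] add [brcje,wckih,seaq] -> 12 lines: ind ldngb bmna brcje wckih seaq mcrw obxvl dot lamhh qeth fwgs
Hunk 6: at line 5 remove [seaq,mcrw] add [tmf,sqen,cazck] -> 13 lines: ind ldngb bmna brcje wckih tmf sqen cazck obxvl dot lamhh qeth fwgs
Hunk 7: at line 3 remove [brcje,wckih,tmf] add [dmyf,jvci,mti] -> 13 lines: ind ldngb bmna dmyf jvci mti sqen cazck obxvl dot lamhh qeth fwgs
Final line 9: obxvl

Answer: obxvl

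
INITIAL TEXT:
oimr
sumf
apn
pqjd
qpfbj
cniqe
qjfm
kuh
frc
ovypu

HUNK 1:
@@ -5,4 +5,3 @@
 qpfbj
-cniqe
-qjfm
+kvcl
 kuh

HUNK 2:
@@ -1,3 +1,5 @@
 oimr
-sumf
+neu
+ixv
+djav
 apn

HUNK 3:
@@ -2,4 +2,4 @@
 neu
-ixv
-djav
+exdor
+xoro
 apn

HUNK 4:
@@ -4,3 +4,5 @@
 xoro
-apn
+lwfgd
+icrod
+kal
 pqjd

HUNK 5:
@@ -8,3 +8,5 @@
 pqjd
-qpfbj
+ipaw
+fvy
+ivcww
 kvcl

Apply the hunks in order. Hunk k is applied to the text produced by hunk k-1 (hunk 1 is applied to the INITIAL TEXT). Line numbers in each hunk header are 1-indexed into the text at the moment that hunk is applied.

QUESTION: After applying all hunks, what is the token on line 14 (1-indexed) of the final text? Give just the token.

Answer: frc

Derivation:
Hunk 1: at line 5 remove [cniqe,qjfm] add [kvcl] -> 9 lines: oimr sumf apn pqjd qpfbj kvcl kuh frc ovypu
Hunk 2: at line 1 remove [sumf] add [neu,ixv,djav] -> 11 lines: oimr neu ixv djav apn pqjd qpfbj kvcl kuh frc ovypu
Hunk 3: at line 2 remove [ixv,djav] add [exdor,xoro] -> 11 lines: oimr neu exdor xoro apn pqjd qpfbj kvcl kuh frc ovypu
Hunk 4: at line 4 remove [apn] add [lwfgd,icrod,kal] -> 13 lines: oimr neu exdor xoro lwfgd icrod kal pqjd qpfbj kvcl kuh frc ovypu
Hunk 5: at line 8 remove [qpfbj] add [ipaw,fvy,ivcww] -> 15 lines: oimr neu exdor xoro lwfgd icrod kal pqjd ipaw fvy ivcww kvcl kuh frc ovypu
Final line 14: frc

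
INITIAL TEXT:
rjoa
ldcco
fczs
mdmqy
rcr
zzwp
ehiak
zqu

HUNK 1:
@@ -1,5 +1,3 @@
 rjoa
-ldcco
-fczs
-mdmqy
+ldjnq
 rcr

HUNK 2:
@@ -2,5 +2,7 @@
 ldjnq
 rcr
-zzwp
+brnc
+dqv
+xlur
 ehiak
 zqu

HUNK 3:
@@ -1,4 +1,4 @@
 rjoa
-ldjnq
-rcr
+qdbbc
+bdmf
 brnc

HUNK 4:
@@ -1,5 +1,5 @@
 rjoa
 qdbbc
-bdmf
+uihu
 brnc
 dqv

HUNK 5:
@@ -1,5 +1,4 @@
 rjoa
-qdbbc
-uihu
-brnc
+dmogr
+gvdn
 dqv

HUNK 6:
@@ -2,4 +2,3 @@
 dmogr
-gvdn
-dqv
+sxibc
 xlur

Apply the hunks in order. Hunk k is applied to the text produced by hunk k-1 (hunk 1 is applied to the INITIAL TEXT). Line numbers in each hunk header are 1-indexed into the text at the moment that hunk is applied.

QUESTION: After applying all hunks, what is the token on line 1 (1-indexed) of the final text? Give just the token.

Answer: rjoa

Derivation:
Hunk 1: at line 1 remove [ldcco,fczs,mdmqy] add [ldjnq] -> 6 lines: rjoa ldjnq rcr zzwp ehiak zqu
Hunk 2: at line 2 remove [zzwp] add [brnc,dqv,xlur] -> 8 lines: rjoa ldjnq rcr brnc dqv xlur ehiak zqu
Hunk 3: at line 1 remove [ldjnq,rcr] add [qdbbc,bdmf] -> 8 lines: rjoa qdbbc bdmf brnc dqv xlur ehiak zqu
Hunk 4: at line 1 remove [bdmf] add [uihu] -> 8 lines: rjoa qdbbc uihu brnc dqv xlur ehiak zqu
Hunk 5: at line 1 remove [qdbbc,uihu,brnc] add [dmogr,gvdn] -> 7 lines: rjoa dmogr gvdn dqv xlur ehiak zqu
Hunk 6: at line 2 remove [gvdn,dqv] add [sxibc] -> 6 lines: rjoa dmogr sxibc xlur ehiak zqu
Final line 1: rjoa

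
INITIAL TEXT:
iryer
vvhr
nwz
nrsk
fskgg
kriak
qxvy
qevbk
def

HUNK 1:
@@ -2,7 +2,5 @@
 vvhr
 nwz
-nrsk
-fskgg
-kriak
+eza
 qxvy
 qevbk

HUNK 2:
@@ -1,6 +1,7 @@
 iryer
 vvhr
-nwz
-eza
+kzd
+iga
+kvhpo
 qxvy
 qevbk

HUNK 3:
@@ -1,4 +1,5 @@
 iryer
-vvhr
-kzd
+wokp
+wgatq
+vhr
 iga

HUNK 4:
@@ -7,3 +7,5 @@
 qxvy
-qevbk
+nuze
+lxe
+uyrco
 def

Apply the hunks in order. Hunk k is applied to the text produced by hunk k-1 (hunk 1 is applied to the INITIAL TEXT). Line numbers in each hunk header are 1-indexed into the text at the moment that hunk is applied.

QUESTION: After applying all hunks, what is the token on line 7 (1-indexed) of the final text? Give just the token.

Hunk 1: at line 2 remove [nrsk,fskgg,kriak] add [eza] -> 7 lines: iryer vvhr nwz eza qxvy qevbk def
Hunk 2: at line 1 remove [nwz,eza] add [kzd,iga,kvhpo] -> 8 lines: iryer vvhr kzd iga kvhpo qxvy qevbk def
Hunk 3: at line 1 remove [vvhr,kzd] add [wokp,wgatq,vhr] -> 9 lines: iryer wokp wgatq vhr iga kvhpo qxvy qevbk def
Hunk 4: at line 7 remove [qevbk] add [nuze,lxe,uyrco] -> 11 lines: iryer wokp wgatq vhr iga kvhpo qxvy nuze lxe uyrco def
Final line 7: qxvy

Answer: qxvy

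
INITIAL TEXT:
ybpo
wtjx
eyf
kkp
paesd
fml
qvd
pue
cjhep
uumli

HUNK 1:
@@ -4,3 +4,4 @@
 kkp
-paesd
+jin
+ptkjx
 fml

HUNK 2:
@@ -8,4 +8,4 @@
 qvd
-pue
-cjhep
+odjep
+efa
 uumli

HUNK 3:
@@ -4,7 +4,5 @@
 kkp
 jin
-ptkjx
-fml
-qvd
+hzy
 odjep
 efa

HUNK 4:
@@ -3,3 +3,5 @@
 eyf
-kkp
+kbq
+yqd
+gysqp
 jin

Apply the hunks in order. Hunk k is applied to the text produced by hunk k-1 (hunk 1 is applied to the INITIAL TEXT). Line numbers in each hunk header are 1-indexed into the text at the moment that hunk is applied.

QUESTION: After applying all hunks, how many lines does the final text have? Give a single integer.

Hunk 1: at line 4 remove [paesd] add [jin,ptkjx] -> 11 lines: ybpo wtjx eyf kkp jin ptkjx fml qvd pue cjhep uumli
Hunk 2: at line 8 remove [pue,cjhep] add [odjep,efa] -> 11 lines: ybpo wtjx eyf kkp jin ptkjx fml qvd odjep efa uumli
Hunk 3: at line 4 remove [ptkjx,fml,qvd] add [hzy] -> 9 lines: ybpo wtjx eyf kkp jin hzy odjep efa uumli
Hunk 4: at line 3 remove [kkp] add [kbq,yqd,gysqp] -> 11 lines: ybpo wtjx eyf kbq yqd gysqp jin hzy odjep efa uumli
Final line count: 11

Answer: 11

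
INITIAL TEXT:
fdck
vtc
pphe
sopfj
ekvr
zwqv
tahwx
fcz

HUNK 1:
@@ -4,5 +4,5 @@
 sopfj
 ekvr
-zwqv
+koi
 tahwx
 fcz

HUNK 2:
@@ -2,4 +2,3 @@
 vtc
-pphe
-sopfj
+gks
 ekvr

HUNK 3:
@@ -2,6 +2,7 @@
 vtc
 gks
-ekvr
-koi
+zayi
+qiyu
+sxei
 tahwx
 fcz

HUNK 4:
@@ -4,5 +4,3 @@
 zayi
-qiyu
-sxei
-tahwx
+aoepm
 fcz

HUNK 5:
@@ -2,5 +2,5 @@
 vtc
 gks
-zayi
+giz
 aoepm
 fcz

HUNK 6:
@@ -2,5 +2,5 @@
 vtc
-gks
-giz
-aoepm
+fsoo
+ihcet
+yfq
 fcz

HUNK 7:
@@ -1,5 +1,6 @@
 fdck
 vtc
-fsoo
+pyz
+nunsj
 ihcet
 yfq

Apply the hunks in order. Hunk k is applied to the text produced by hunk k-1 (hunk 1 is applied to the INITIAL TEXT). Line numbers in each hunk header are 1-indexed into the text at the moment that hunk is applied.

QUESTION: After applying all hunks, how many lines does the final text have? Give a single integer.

Hunk 1: at line 4 remove [zwqv] add [koi] -> 8 lines: fdck vtc pphe sopfj ekvr koi tahwx fcz
Hunk 2: at line 2 remove [pphe,sopfj] add [gks] -> 7 lines: fdck vtc gks ekvr koi tahwx fcz
Hunk 3: at line 2 remove [ekvr,koi] add [zayi,qiyu,sxei] -> 8 lines: fdck vtc gks zayi qiyu sxei tahwx fcz
Hunk 4: at line 4 remove [qiyu,sxei,tahwx] add [aoepm] -> 6 lines: fdck vtc gks zayi aoepm fcz
Hunk 5: at line 2 remove [zayi] add [giz] -> 6 lines: fdck vtc gks giz aoepm fcz
Hunk 6: at line 2 remove [gks,giz,aoepm] add [fsoo,ihcet,yfq] -> 6 lines: fdck vtc fsoo ihcet yfq fcz
Hunk 7: at line 1 remove [fsoo] add [pyz,nunsj] -> 7 lines: fdck vtc pyz nunsj ihcet yfq fcz
Final line count: 7

Answer: 7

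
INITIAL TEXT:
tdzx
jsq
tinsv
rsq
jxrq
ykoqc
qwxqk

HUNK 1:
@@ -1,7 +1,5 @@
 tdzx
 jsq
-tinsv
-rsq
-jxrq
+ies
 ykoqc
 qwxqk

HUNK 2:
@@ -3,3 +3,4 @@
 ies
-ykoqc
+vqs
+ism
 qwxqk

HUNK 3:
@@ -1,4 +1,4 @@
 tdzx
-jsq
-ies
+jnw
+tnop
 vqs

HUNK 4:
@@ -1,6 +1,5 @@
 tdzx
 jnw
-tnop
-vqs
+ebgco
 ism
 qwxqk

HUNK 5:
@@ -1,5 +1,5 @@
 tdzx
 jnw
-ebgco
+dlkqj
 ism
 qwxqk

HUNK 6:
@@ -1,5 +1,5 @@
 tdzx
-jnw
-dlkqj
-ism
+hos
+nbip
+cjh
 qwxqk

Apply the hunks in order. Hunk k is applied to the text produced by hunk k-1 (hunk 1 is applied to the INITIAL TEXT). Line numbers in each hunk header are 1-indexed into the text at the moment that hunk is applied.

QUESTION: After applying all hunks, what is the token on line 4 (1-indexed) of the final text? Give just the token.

Hunk 1: at line 1 remove [tinsv,rsq,jxrq] add [ies] -> 5 lines: tdzx jsq ies ykoqc qwxqk
Hunk 2: at line 3 remove [ykoqc] add [vqs,ism] -> 6 lines: tdzx jsq ies vqs ism qwxqk
Hunk 3: at line 1 remove [jsq,ies] add [jnw,tnop] -> 6 lines: tdzx jnw tnop vqs ism qwxqk
Hunk 4: at line 1 remove [tnop,vqs] add [ebgco] -> 5 lines: tdzx jnw ebgco ism qwxqk
Hunk 5: at line 1 remove [ebgco] add [dlkqj] -> 5 lines: tdzx jnw dlkqj ism qwxqk
Hunk 6: at line 1 remove [jnw,dlkqj,ism] add [hos,nbip,cjh] -> 5 lines: tdzx hos nbip cjh qwxqk
Final line 4: cjh

Answer: cjh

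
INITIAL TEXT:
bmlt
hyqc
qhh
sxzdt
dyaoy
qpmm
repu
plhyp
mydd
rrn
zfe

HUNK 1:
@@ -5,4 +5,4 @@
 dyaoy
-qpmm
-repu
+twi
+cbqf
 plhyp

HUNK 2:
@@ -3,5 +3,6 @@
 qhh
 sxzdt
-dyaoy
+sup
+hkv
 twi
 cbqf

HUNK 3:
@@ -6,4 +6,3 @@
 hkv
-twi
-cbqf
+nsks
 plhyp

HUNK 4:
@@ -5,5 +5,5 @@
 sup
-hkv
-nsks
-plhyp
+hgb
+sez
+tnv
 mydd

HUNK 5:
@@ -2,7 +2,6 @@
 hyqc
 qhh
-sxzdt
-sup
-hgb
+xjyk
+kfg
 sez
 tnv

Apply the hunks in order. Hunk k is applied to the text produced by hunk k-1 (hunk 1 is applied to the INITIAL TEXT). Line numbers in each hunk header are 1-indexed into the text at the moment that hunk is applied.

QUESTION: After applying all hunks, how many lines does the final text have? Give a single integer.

Hunk 1: at line 5 remove [qpmm,repu] add [twi,cbqf] -> 11 lines: bmlt hyqc qhh sxzdt dyaoy twi cbqf plhyp mydd rrn zfe
Hunk 2: at line 3 remove [dyaoy] add [sup,hkv] -> 12 lines: bmlt hyqc qhh sxzdt sup hkv twi cbqf plhyp mydd rrn zfe
Hunk 3: at line 6 remove [twi,cbqf] add [nsks] -> 11 lines: bmlt hyqc qhh sxzdt sup hkv nsks plhyp mydd rrn zfe
Hunk 4: at line 5 remove [hkv,nsks,plhyp] add [hgb,sez,tnv] -> 11 lines: bmlt hyqc qhh sxzdt sup hgb sez tnv mydd rrn zfe
Hunk 5: at line 2 remove [sxzdt,sup,hgb] add [xjyk,kfg] -> 10 lines: bmlt hyqc qhh xjyk kfg sez tnv mydd rrn zfe
Final line count: 10

Answer: 10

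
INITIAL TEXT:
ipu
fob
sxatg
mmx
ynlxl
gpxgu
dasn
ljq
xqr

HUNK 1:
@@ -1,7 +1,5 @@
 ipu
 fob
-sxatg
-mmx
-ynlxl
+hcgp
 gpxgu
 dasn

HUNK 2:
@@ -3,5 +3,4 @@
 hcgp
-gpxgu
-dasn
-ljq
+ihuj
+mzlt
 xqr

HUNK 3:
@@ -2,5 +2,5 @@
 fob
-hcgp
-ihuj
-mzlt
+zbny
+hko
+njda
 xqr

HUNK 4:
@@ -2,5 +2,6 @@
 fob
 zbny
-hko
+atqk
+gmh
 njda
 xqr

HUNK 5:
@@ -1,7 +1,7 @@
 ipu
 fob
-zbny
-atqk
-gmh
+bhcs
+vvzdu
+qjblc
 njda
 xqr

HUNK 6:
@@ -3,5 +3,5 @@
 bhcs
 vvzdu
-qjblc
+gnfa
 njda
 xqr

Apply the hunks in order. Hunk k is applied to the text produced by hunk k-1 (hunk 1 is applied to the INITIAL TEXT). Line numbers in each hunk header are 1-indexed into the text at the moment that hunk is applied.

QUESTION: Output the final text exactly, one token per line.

Answer: ipu
fob
bhcs
vvzdu
gnfa
njda
xqr

Derivation:
Hunk 1: at line 1 remove [sxatg,mmx,ynlxl] add [hcgp] -> 7 lines: ipu fob hcgp gpxgu dasn ljq xqr
Hunk 2: at line 3 remove [gpxgu,dasn,ljq] add [ihuj,mzlt] -> 6 lines: ipu fob hcgp ihuj mzlt xqr
Hunk 3: at line 2 remove [hcgp,ihuj,mzlt] add [zbny,hko,njda] -> 6 lines: ipu fob zbny hko njda xqr
Hunk 4: at line 2 remove [hko] add [atqk,gmh] -> 7 lines: ipu fob zbny atqk gmh njda xqr
Hunk 5: at line 1 remove [zbny,atqk,gmh] add [bhcs,vvzdu,qjblc] -> 7 lines: ipu fob bhcs vvzdu qjblc njda xqr
Hunk 6: at line 3 remove [qjblc] add [gnfa] -> 7 lines: ipu fob bhcs vvzdu gnfa njda xqr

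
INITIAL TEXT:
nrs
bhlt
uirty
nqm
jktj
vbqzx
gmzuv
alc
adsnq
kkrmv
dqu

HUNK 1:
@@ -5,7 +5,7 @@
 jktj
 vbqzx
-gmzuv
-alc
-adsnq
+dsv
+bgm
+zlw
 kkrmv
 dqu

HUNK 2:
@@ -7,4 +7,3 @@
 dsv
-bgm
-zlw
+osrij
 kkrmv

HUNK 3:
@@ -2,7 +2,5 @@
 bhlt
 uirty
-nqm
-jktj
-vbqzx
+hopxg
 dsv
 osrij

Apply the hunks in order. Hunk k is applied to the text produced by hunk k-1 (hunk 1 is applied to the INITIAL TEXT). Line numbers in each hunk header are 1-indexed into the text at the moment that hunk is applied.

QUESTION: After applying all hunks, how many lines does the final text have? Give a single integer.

Answer: 8

Derivation:
Hunk 1: at line 5 remove [gmzuv,alc,adsnq] add [dsv,bgm,zlw] -> 11 lines: nrs bhlt uirty nqm jktj vbqzx dsv bgm zlw kkrmv dqu
Hunk 2: at line 7 remove [bgm,zlw] add [osrij] -> 10 lines: nrs bhlt uirty nqm jktj vbqzx dsv osrij kkrmv dqu
Hunk 3: at line 2 remove [nqm,jktj,vbqzx] add [hopxg] -> 8 lines: nrs bhlt uirty hopxg dsv osrij kkrmv dqu
Final line count: 8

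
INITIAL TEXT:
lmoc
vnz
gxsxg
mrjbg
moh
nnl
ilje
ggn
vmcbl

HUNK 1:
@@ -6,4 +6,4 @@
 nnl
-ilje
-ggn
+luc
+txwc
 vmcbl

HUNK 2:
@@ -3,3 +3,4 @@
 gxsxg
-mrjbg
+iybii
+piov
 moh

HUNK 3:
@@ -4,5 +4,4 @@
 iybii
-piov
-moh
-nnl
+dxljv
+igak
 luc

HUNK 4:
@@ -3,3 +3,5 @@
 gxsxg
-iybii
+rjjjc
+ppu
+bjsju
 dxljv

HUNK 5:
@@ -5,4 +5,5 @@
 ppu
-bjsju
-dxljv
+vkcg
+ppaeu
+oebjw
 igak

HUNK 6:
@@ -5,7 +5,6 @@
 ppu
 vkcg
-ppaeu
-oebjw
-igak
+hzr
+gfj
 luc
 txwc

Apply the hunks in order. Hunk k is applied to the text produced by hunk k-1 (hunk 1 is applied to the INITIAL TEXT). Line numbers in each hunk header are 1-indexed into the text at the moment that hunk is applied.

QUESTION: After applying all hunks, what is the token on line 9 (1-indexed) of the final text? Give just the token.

Hunk 1: at line 6 remove [ilje,ggn] add [luc,txwc] -> 9 lines: lmoc vnz gxsxg mrjbg moh nnl luc txwc vmcbl
Hunk 2: at line 3 remove [mrjbg] add [iybii,piov] -> 10 lines: lmoc vnz gxsxg iybii piov moh nnl luc txwc vmcbl
Hunk 3: at line 4 remove [piov,moh,nnl] add [dxljv,igak] -> 9 lines: lmoc vnz gxsxg iybii dxljv igak luc txwc vmcbl
Hunk 4: at line 3 remove [iybii] add [rjjjc,ppu,bjsju] -> 11 lines: lmoc vnz gxsxg rjjjc ppu bjsju dxljv igak luc txwc vmcbl
Hunk 5: at line 5 remove [bjsju,dxljv] add [vkcg,ppaeu,oebjw] -> 12 lines: lmoc vnz gxsxg rjjjc ppu vkcg ppaeu oebjw igak luc txwc vmcbl
Hunk 6: at line 5 remove [ppaeu,oebjw,igak] add [hzr,gfj] -> 11 lines: lmoc vnz gxsxg rjjjc ppu vkcg hzr gfj luc txwc vmcbl
Final line 9: luc

Answer: luc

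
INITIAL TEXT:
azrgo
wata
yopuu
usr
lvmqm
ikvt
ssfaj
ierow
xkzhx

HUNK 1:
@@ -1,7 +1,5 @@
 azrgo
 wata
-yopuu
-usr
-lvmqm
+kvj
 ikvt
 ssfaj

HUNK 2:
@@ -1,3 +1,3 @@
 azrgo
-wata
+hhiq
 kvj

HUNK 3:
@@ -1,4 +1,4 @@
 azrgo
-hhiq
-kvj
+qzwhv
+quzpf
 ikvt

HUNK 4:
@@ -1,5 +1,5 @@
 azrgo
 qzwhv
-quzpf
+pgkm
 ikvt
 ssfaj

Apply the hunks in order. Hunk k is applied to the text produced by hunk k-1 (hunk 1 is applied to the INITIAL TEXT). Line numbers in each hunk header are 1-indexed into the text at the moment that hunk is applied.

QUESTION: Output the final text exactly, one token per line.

Answer: azrgo
qzwhv
pgkm
ikvt
ssfaj
ierow
xkzhx

Derivation:
Hunk 1: at line 1 remove [yopuu,usr,lvmqm] add [kvj] -> 7 lines: azrgo wata kvj ikvt ssfaj ierow xkzhx
Hunk 2: at line 1 remove [wata] add [hhiq] -> 7 lines: azrgo hhiq kvj ikvt ssfaj ierow xkzhx
Hunk 3: at line 1 remove [hhiq,kvj] add [qzwhv,quzpf] -> 7 lines: azrgo qzwhv quzpf ikvt ssfaj ierow xkzhx
Hunk 4: at line 1 remove [quzpf] add [pgkm] -> 7 lines: azrgo qzwhv pgkm ikvt ssfaj ierow xkzhx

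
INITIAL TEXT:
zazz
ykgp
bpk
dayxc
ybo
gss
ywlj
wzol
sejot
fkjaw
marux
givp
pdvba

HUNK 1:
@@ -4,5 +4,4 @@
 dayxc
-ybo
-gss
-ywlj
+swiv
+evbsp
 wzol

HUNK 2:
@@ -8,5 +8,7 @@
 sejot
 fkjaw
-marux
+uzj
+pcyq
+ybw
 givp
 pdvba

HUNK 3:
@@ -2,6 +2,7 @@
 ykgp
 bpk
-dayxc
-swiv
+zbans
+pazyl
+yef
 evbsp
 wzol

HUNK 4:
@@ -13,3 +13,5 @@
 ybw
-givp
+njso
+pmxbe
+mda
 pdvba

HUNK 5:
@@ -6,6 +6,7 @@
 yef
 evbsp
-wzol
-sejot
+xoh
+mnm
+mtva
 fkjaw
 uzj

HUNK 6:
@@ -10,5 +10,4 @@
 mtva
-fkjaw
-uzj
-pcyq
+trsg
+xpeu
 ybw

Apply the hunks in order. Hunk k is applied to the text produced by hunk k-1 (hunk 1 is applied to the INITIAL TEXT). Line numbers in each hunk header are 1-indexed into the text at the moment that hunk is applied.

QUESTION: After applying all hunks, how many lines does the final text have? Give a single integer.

Hunk 1: at line 4 remove [ybo,gss,ywlj] add [swiv,evbsp] -> 12 lines: zazz ykgp bpk dayxc swiv evbsp wzol sejot fkjaw marux givp pdvba
Hunk 2: at line 8 remove [marux] add [uzj,pcyq,ybw] -> 14 lines: zazz ykgp bpk dayxc swiv evbsp wzol sejot fkjaw uzj pcyq ybw givp pdvba
Hunk 3: at line 2 remove [dayxc,swiv] add [zbans,pazyl,yef] -> 15 lines: zazz ykgp bpk zbans pazyl yef evbsp wzol sejot fkjaw uzj pcyq ybw givp pdvba
Hunk 4: at line 13 remove [givp] add [njso,pmxbe,mda] -> 17 lines: zazz ykgp bpk zbans pazyl yef evbsp wzol sejot fkjaw uzj pcyq ybw njso pmxbe mda pdvba
Hunk 5: at line 6 remove [wzol,sejot] add [xoh,mnm,mtva] -> 18 lines: zazz ykgp bpk zbans pazyl yef evbsp xoh mnm mtva fkjaw uzj pcyq ybw njso pmxbe mda pdvba
Hunk 6: at line 10 remove [fkjaw,uzj,pcyq] add [trsg,xpeu] -> 17 lines: zazz ykgp bpk zbans pazyl yef evbsp xoh mnm mtva trsg xpeu ybw njso pmxbe mda pdvba
Final line count: 17

Answer: 17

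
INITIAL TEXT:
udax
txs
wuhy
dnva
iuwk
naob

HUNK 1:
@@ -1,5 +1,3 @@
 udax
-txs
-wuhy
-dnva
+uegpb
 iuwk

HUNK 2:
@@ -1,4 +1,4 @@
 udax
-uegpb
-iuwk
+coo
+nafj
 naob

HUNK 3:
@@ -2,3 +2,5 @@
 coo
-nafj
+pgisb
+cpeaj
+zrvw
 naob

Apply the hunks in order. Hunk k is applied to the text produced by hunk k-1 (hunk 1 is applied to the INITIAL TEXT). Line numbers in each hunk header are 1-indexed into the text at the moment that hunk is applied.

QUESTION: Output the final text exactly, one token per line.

Hunk 1: at line 1 remove [txs,wuhy,dnva] add [uegpb] -> 4 lines: udax uegpb iuwk naob
Hunk 2: at line 1 remove [uegpb,iuwk] add [coo,nafj] -> 4 lines: udax coo nafj naob
Hunk 3: at line 2 remove [nafj] add [pgisb,cpeaj,zrvw] -> 6 lines: udax coo pgisb cpeaj zrvw naob

Answer: udax
coo
pgisb
cpeaj
zrvw
naob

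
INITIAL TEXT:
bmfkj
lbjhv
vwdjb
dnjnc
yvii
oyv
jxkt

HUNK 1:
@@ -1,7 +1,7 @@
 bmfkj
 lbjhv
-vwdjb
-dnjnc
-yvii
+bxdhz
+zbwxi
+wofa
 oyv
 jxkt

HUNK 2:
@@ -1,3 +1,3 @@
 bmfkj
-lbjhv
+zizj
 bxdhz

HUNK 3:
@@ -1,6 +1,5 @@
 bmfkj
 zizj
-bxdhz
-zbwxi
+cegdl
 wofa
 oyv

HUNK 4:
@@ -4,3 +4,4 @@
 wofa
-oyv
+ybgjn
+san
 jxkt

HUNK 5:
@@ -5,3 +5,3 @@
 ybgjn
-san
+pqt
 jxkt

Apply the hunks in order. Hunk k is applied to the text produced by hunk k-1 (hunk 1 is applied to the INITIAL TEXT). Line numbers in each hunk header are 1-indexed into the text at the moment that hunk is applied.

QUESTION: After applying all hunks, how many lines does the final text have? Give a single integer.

Hunk 1: at line 1 remove [vwdjb,dnjnc,yvii] add [bxdhz,zbwxi,wofa] -> 7 lines: bmfkj lbjhv bxdhz zbwxi wofa oyv jxkt
Hunk 2: at line 1 remove [lbjhv] add [zizj] -> 7 lines: bmfkj zizj bxdhz zbwxi wofa oyv jxkt
Hunk 3: at line 1 remove [bxdhz,zbwxi] add [cegdl] -> 6 lines: bmfkj zizj cegdl wofa oyv jxkt
Hunk 4: at line 4 remove [oyv] add [ybgjn,san] -> 7 lines: bmfkj zizj cegdl wofa ybgjn san jxkt
Hunk 5: at line 5 remove [san] add [pqt] -> 7 lines: bmfkj zizj cegdl wofa ybgjn pqt jxkt
Final line count: 7

Answer: 7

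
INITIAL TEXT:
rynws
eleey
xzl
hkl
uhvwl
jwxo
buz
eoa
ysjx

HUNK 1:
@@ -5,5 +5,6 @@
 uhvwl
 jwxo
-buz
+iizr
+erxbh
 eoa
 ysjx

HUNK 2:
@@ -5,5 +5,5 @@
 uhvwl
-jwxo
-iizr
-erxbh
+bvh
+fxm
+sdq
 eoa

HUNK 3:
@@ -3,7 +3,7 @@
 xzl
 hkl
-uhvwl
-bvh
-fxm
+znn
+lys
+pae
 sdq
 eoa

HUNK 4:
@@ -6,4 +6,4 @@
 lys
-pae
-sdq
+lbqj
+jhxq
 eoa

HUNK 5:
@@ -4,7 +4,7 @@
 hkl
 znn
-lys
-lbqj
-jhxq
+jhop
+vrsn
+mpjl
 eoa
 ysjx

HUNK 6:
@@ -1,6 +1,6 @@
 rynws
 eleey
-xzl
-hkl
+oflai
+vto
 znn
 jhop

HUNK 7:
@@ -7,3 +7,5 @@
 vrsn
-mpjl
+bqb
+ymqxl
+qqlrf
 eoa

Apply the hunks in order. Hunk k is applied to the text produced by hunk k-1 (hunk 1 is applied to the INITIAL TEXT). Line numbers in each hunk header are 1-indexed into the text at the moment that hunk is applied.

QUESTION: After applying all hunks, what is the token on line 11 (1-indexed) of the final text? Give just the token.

Hunk 1: at line 5 remove [buz] add [iizr,erxbh] -> 10 lines: rynws eleey xzl hkl uhvwl jwxo iizr erxbh eoa ysjx
Hunk 2: at line 5 remove [jwxo,iizr,erxbh] add [bvh,fxm,sdq] -> 10 lines: rynws eleey xzl hkl uhvwl bvh fxm sdq eoa ysjx
Hunk 3: at line 3 remove [uhvwl,bvh,fxm] add [znn,lys,pae] -> 10 lines: rynws eleey xzl hkl znn lys pae sdq eoa ysjx
Hunk 4: at line 6 remove [pae,sdq] add [lbqj,jhxq] -> 10 lines: rynws eleey xzl hkl znn lys lbqj jhxq eoa ysjx
Hunk 5: at line 4 remove [lys,lbqj,jhxq] add [jhop,vrsn,mpjl] -> 10 lines: rynws eleey xzl hkl znn jhop vrsn mpjl eoa ysjx
Hunk 6: at line 1 remove [xzl,hkl] add [oflai,vto] -> 10 lines: rynws eleey oflai vto znn jhop vrsn mpjl eoa ysjx
Hunk 7: at line 7 remove [mpjl] add [bqb,ymqxl,qqlrf] -> 12 lines: rynws eleey oflai vto znn jhop vrsn bqb ymqxl qqlrf eoa ysjx
Final line 11: eoa

Answer: eoa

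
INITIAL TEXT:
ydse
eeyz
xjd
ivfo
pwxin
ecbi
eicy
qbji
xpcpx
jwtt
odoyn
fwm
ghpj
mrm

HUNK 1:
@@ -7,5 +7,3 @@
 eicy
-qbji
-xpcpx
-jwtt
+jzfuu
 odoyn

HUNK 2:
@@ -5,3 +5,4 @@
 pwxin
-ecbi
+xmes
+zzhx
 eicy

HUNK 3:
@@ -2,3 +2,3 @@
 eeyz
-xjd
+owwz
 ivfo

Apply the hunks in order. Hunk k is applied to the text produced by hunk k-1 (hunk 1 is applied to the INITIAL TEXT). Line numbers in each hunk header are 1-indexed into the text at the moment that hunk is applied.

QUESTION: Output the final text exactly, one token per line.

Hunk 1: at line 7 remove [qbji,xpcpx,jwtt] add [jzfuu] -> 12 lines: ydse eeyz xjd ivfo pwxin ecbi eicy jzfuu odoyn fwm ghpj mrm
Hunk 2: at line 5 remove [ecbi] add [xmes,zzhx] -> 13 lines: ydse eeyz xjd ivfo pwxin xmes zzhx eicy jzfuu odoyn fwm ghpj mrm
Hunk 3: at line 2 remove [xjd] add [owwz] -> 13 lines: ydse eeyz owwz ivfo pwxin xmes zzhx eicy jzfuu odoyn fwm ghpj mrm

Answer: ydse
eeyz
owwz
ivfo
pwxin
xmes
zzhx
eicy
jzfuu
odoyn
fwm
ghpj
mrm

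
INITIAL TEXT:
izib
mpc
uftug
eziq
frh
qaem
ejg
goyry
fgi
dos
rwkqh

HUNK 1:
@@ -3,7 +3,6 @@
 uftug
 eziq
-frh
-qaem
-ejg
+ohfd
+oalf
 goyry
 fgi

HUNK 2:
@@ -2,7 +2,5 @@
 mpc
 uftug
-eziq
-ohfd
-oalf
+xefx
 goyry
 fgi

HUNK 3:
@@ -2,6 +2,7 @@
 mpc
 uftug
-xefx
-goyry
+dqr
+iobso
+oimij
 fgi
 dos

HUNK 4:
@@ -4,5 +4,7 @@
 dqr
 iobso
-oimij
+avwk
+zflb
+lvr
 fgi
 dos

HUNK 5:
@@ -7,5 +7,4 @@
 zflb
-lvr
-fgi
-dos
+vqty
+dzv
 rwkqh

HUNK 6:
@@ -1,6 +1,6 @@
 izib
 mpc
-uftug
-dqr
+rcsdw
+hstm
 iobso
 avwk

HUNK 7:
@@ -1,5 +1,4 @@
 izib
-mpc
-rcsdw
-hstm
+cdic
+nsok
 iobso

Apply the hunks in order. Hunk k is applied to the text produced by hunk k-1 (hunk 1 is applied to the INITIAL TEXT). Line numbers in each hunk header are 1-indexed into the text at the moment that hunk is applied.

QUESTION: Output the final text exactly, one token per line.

Hunk 1: at line 3 remove [frh,qaem,ejg] add [ohfd,oalf] -> 10 lines: izib mpc uftug eziq ohfd oalf goyry fgi dos rwkqh
Hunk 2: at line 2 remove [eziq,ohfd,oalf] add [xefx] -> 8 lines: izib mpc uftug xefx goyry fgi dos rwkqh
Hunk 3: at line 2 remove [xefx,goyry] add [dqr,iobso,oimij] -> 9 lines: izib mpc uftug dqr iobso oimij fgi dos rwkqh
Hunk 4: at line 4 remove [oimij] add [avwk,zflb,lvr] -> 11 lines: izib mpc uftug dqr iobso avwk zflb lvr fgi dos rwkqh
Hunk 5: at line 7 remove [lvr,fgi,dos] add [vqty,dzv] -> 10 lines: izib mpc uftug dqr iobso avwk zflb vqty dzv rwkqh
Hunk 6: at line 1 remove [uftug,dqr] add [rcsdw,hstm] -> 10 lines: izib mpc rcsdw hstm iobso avwk zflb vqty dzv rwkqh
Hunk 7: at line 1 remove [mpc,rcsdw,hstm] add [cdic,nsok] -> 9 lines: izib cdic nsok iobso avwk zflb vqty dzv rwkqh

Answer: izib
cdic
nsok
iobso
avwk
zflb
vqty
dzv
rwkqh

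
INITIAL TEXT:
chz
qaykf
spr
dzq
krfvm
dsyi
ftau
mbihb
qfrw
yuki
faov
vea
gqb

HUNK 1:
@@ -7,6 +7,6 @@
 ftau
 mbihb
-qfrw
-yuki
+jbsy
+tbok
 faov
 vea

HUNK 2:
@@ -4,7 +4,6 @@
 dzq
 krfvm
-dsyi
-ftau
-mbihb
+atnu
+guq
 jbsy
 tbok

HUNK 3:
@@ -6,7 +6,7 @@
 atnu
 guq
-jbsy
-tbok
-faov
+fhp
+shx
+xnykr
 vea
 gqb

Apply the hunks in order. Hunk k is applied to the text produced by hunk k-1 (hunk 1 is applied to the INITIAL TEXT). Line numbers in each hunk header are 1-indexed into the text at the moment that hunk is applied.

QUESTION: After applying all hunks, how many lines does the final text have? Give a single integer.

Hunk 1: at line 7 remove [qfrw,yuki] add [jbsy,tbok] -> 13 lines: chz qaykf spr dzq krfvm dsyi ftau mbihb jbsy tbok faov vea gqb
Hunk 2: at line 4 remove [dsyi,ftau,mbihb] add [atnu,guq] -> 12 lines: chz qaykf spr dzq krfvm atnu guq jbsy tbok faov vea gqb
Hunk 3: at line 6 remove [jbsy,tbok,faov] add [fhp,shx,xnykr] -> 12 lines: chz qaykf spr dzq krfvm atnu guq fhp shx xnykr vea gqb
Final line count: 12

Answer: 12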